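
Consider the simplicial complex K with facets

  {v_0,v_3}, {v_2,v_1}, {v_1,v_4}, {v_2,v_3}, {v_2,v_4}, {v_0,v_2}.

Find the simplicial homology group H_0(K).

Order the vertices as v_0 < v_1 < v_2 < v_3 < v_4. Listing each simplex with vertices in this order, K has dimension 1 with simplices:

  0-simplices (5): [v_0], [v_1], [v_2], [v_3], [v_4]
  1-simplices (6): [v_0,v_2], [v_0,v_3], [v_1,v_2], [v_1,v_4], [v_2,v_3], [v_2,v_4]

Hence C_0 ≅ Z^5, C_1 ≅ Z^6.

The boundary map ∂_1: C_1 → C_0 maps an edge to its endpoints' difference, ∂[p,q] = q − p. For instance
  ∂[v_2,v_4] = [v_4] − [v_2].
The 5×6 boundary matrix has rank 4 and Smith normal form diag(1,1,1,1).

Reading off H_k = ker ∂_k / im ∂_{k+1}:

  H_0: rank C_0 − rank ∂_1 = 5 − 4 = 1, and the invariant factors of ∂_1 are all 1, so H_0 = Z.

H_0 ≅ Z.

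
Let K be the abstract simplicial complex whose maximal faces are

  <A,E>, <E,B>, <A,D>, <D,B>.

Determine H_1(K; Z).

H_1 = Z.

Take the total order A < B < D < E on the vertex set. Then K (dimension 1) consists of the simplices:

  0-simplices (4): A, B, D, E
  1-simplices (4): AD, AE, BD, BE

so the chain groups are C_0 ≅ Z^4, C_1 ≅ Z^4.

∂_1: C_1 → C_0 is given by ∂[p,q] = [q] − [p]. For instance
  ∂AE = E − A.
The 4×4 boundary matrix has rank 3 and Smith normal form diag(1,1,1).

Now H_k = ker ∂_k / im ∂_{k+1}, so:

  H_1: rank ker ∂_1 − rank ∂_2 = (4 − 3) − 0 = 1, and there is no ∂_2, so H_1 = Z.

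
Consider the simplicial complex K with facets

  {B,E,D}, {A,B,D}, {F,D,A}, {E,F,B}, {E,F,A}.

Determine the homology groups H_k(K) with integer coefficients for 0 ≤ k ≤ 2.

Order the vertices as A < B < D < E < F. Listing each simplex with vertices in this order, K has dimension 2 with simplices:

  0-simplices (5): A, B, D, E, F
  1-simplices (10): AB, AD, AE, AF, BD, BE, BF, DE, DF, EF
  2-simplices (5): ABD, ADF, AEF, BDE, BEF

so the chain groups are C_0 ≅ Z^5, C_1 ≅ Z^10, C_2 ≅ Z^5.

The boundary map ∂_1: C_1 → C_0 is given by ∂[p,q] = [q] − [p]. For instance
  ∂BF = F − B.
The resulting 5×10 matrix has rank 4, and its Smith normal form has invariant factors (1,1,1,1).

The boundary map ∂_2: C_2 → C_1 acts by ∂[p,q,r] = [q,r] − [p,r] + [p,q]. For instance
  ∂ADF = DF − AF + AD,
  ∂BEF = EF − BF + BE.
This gives a 10×5 integer matrix of rank 5; reducing to Smith normal form yields diagonal entries (1,1,1,1,1).

From H_k ≅ ker(∂_k) / im(∂_{k+1}) we obtain:

  H_0: rank C_0 − rank ∂_1 = 5 − 4 = 1, and the invariant factors of ∂_1 are all 1, so H_0 = Z.
  H_1: rank ker ∂_1 − rank ∂_2 = (10 − 4) − 5 = 1, and the invariant factors of ∂_2 are all 1, so H_1 = Z.
  H_2: rank ker ∂_2 − rank ∂_3 = (5 − 5) − 0 = 0, and there is no ∂_3, so H_2 = 0.

As a check, the Euler characteristic is 5 − 10 + 5 = 0, which agrees with 1 − 1 + 0 = 0.
(K is a triangulation of the Möbius band.)

H_0 ≅ Z,  H_1 ≅ Z,  H_2 = 0.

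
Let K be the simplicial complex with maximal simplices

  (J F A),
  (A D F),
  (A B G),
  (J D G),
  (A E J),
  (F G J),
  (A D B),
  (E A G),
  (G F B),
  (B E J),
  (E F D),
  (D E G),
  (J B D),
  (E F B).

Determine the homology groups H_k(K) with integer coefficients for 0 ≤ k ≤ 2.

H_0 = Z,  H_1 = Z^2,  H_2 = Z.

K has 7 vertices, 21 edges, 14 triangles.
rank ∂_0 = 0, rank ∂_1 = 6 ⇒ b_0 = 7 − 0 − 6 = 1; all invariant factors of ∂_1 are 1 so no torsion. So H_0 = Z.
rank ∂_1 = 6, rank ∂_2 = 13 ⇒ b_1 = 21 − 6 − 13 = 2; all invariant factors of ∂_2 are 1 so no torsion. So H_1 = Z^2.
rank ∂_2 = 13, rank ∂_3 = 0 ⇒ b_2 = 14 − 13 − 0 = 1. So H_2 = Z.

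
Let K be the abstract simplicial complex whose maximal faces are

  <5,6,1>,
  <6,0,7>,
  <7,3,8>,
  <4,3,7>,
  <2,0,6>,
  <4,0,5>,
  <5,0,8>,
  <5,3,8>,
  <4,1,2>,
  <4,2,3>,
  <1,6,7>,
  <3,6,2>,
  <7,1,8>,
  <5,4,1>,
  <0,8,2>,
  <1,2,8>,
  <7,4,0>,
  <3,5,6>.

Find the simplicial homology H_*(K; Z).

We work with the vertex ordering 0 < 1 < 2 < 3 < 4 < 5 < 6 < 7 < 8. The simplices of K, each written with vertices in increasing order, are:

  0-simplices (9): [0], [1], [2], [3], [4], [5], [6], [7], [8]
  1-simplices (27): (27 of them)
  2-simplices (18): [0,2,6], [0,2,8], [0,4,5], [0,4,7], [0,5,8], [0,6,7], [1,2,4], [1,2,8], [1,4,5], [1,5,6], [1,6,7], [1,7,8], [2,3,4], [2,3,6], [3,4,7], [3,5,6], [3,5,8], [3,7,8]

giving chain groups C_0 ≅ Z^9, C_1 ≅ Z^27, C_2 ≅ Z^18.

The boundary map ∂_1: C_1 → C_0 maps an edge to its endpoints' difference, ∂[p,q] = q − p. For instance
  ∂[7,8] = [8] − [7].
The resulting 9×27 matrix has rank 8, and its Smith normal form has invariant factors (1,1,1,1,1,1,1,1).

Boundary ∂_2: C_2 → C_1 sends each 2-simplex [p,q,r] to [q,r] − [p,r] + [p,q]. For instance
  ∂[2,3,4] = [3,4] − [2,4] + [2,3],
  ∂[0,2,6] = [2,6] − [0,6] + [0,2].
The resulting 27×18 matrix has rank 17, and its Smith normal form has invariant factors (1,1,1,1,1,1,1,1,1,1,1,1,1,1,1,1,1).

Computing H_k = (kernel of ∂_k) / (image of ∂_{k+1}):

  H_0: rank C_0 − rank ∂_1 = 9 − 8 = 1, and the invariant factors of ∂_1 are all 1, so H_0 ≅ Z.
  H_1: rank ker ∂_1 − rank ∂_2 = (27 − 8) − 17 = 2, and the invariant factors of ∂_2 are all 1, so H_1 ≅ Z^2.
  H_2: rank ker ∂_2 − rank ∂_3 = (18 − 17) − 0 = 1, and there is no ∂_3, so H_2 ≅ Z.

As a check, the Euler characteristic is 9 − 27 + 18 = 0, which agrees with 1 − 2 + 1 = 0.
(K is a triangulation of the torus T^2.)

H_0 = Z,  H_1 = Z^2,  H_2 = Z.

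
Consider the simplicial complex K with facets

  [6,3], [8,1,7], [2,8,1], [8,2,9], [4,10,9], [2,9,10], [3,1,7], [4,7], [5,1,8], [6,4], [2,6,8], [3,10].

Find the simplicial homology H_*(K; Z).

K has 10 vertices, 21 edges, 8 triangles.
rank ∂_0 = 0, rank ∂_1 = 9 ⇒ b_0 = 10 − 0 − 9 = 1; all invariant factors of ∂_1 are 1 so no torsion. So H_0 ≅ Z.
rank ∂_1 = 9, rank ∂_2 = 8 ⇒ b_1 = 21 − 9 − 8 = 4; all invariant factors of ∂_2 are 1 so no torsion. So H_1 ≅ Z^4.
rank ∂_2 = 8, rank ∂_3 = 0 ⇒ b_2 = 8 − 8 − 0 = 0. So H_2 ≅ 0.

H_0 ≅ Z,  H_1 ≅ Z^4,  H_2 = 0.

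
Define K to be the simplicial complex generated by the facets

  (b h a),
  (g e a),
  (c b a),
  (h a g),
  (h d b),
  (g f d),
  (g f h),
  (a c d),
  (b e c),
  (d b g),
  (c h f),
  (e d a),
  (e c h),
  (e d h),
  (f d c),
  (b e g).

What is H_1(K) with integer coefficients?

Order the vertices as a < b < c < d < e < f < g < h. Listing each simplex with vertices in this order, K has dimension 2 with simplices:

  0-simplices (8): a, b, c, d, e, f, g, h
  1-simplices (24): ab, ac, ad, ae, ag, ah, bc, bd, be, bg, bh, cd, ce, cf, ch, de, df, dg, dh, eg, eh, fg, fh, gh
  2-simplices (16): abc, abh, acd, ade, aeg, agh, bce, bdg, bdh, beg, cdf, ceh, cfh, deh, dfg, fgh

so the chain groups are C_0 ≅ Z^8, C_1 ≅ Z^24, C_2 ≅ Z^16.

∂_1: C_1 → C_0 is given by ∂[p,q] = [q] − [p]. For instance
  ∂eg = g − e.
As a 8×24 matrix over Z this has rank 7, with invariant factors (1,1,1,1,1,1,1).

The boundary map ∂_2: C_2 → C_1 acts by ∂[p,q,r] = [q,r] − [p,r] + [p,q]. For instance
  ∂bce = ce − be + bc,
  ∂aeg = eg − ag + ae.
The resulting 24×16 matrix has rank 15, and its Smith normal form has invariant factors (1,1,1,1,1,1,1,1,1,1,1,1,1,1,1).

Computing H_k = (kernel of ∂_k) / (image of ∂_{k+1}):

  H_1: rank ker ∂_1 − rank ∂_2 = (24 − 7) − 15 = 2, and the invariant factors of ∂_2 are all 1, so H_1 = Z^2.

H_1 ≅ Z^2.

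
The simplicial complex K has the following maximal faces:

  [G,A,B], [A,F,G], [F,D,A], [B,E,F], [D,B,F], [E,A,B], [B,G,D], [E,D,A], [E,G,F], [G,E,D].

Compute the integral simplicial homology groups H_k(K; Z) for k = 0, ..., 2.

H_0 ≅ Z,  H_1 ≅ Z/2,  H_2 = 0.

Take the total order A < B < D < E < F < G on the vertex set. Then K (dimension 2) consists of the simplices:

  0-simplices (6): A, B, D, E, F, G
  1-simplices (15): AB, AD, AE, AF, AG, BD, BE, BF, BG, DE, DF, DG, EF, EG, FG
  2-simplices (10): ABE, ABG, ADE, ADF, AFG, BDF, BDG, BEF, DEG, EFG

Hence C_0 ≅ Z^6, C_1 ≅ Z^15, C_2 ≅ Z^10.

∂_1: C_1 → C_0 sends each edge [p,q] (with p < q) to q − p. For instance
  ∂FG = G − F.
The resulting 6×15 matrix has rank 5, and its Smith normal form has invariant factors (1,1,1,1,1).

Boundary ∂_2: C_2 → C_1 acts by ∂[p,q,r] = [q,r] − [p,r] + [p,q]. For instance
  ∂ABE = BE − AE + AB,
  ∂ADE = DE − AE + AD.
The 15×10 boundary matrix has rank 10 and Smith normal form diag(1,1,1,1,1,1,1,1,1,2).

From H_k ≅ ker(∂_k) / im(∂_{k+1}) we obtain:

  H_0: rank C_0 − rank ∂_1 = 6 − 5 = 1, and the invariant factors of ∂_1 are all 1, so H_0 = Z.
  H_1: rank ker ∂_1 − rank ∂_2 = (15 − 5) − 10 = 0, and ∂_2 has invariant factor 2 > 1, so H_1 = Z/2.
  H_2: rank ker ∂_2 − rank ∂_3 = (10 − 10) − 0 = 0, and there is no ∂_3, so H_2 = 0.

(K is a triangulation of the real projective plane RP^2.)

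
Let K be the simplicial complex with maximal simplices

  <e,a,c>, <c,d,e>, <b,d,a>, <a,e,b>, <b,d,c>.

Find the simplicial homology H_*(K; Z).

H_0 = Z,  H_1 = Z,  H_2 = 0.

Fix the vertex order a < b < c < d < e and write every simplex with vertices in increasing order. Then dim K = 2 and the simplices of K are:

  0-simplices (5): a, b, c, d, e
  1-simplices (10): ab, ac, ad, ae, bc, bd, be, cd, ce, de
  2-simplices (5): abd, abe, ace, bcd, cde

so the chain groups are C_0 ≅ Z^5, C_1 ≅ Z^10, C_2 ≅ Z^5.

∂_1: C_1 → C_0 maps an edge to its endpoints' difference, ∂[p,q] = q − p. For instance
  ∂bd = d − b.
The resulting 5×10 matrix has rank 4, and its Smith normal form has invariant factors (1,1,1,1).

∂_2: C_2 → C_1 maps a triangle to the signed sum of its edges. For instance
  ∂cde = de − ce + cd,
  ∂abe = be − ae + ab.
The resulting 10×5 matrix has rank 5, and its Smith normal form has invariant factors (1,1,1,1,1).

Computing H_k = (kernel of ∂_k) / (image of ∂_{k+1}):

  H_0: rank C_0 − rank ∂_1 = 5 − 4 = 1, and the invariant factors of ∂_1 are all 1, so H_0 ≅ Z.
  H_1: rank ker ∂_1 − rank ∂_2 = (10 − 4) − 5 = 1, and the invariant factors of ∂_2 are all 1, so H_1 ≅ Z.
  H_2: rank ker ∂_2 − rank ∂_3 = (5 − 5) − 0 = 0, and there is no ∂_3, so H_2 ≅ 0.

As a check, the Euler characteristic is 5 − 10 + 5 = 0, which agrees with 1 − 1 + 0 = 0.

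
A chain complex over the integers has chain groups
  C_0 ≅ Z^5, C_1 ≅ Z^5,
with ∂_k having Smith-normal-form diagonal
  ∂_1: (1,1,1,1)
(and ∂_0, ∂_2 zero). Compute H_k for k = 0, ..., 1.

H_0: b_0 = 5 − 0 − 4 = 1; torsion from ∂_1 factors > 1: none. So H_0 = Z.
H_1: b_1 = 5 − 4 − 0 = 1; torsion from ∂_2 factors > 1: none. So H_1 = Z.

H_0 = Z,  H_1 = Z.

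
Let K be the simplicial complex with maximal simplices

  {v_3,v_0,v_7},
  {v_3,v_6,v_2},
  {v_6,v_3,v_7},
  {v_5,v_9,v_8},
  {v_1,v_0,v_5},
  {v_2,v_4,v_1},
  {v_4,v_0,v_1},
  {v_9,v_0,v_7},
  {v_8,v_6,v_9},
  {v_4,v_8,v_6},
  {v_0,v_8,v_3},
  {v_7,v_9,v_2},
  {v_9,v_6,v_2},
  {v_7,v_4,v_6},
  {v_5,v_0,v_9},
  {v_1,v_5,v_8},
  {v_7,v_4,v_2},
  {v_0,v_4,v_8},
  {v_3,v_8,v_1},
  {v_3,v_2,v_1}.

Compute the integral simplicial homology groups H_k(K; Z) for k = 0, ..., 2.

K has 10 vertices, 30 edges, 20 triangles.
rank ∂_0 = 0, rank ∂_1 = 9 ⇒ b_0 = 10 − 0 − 9 = 1; all invariant factors of ∂_1 are 1 so no torsion. So H_0 ≅ Z.
rank ∂_1 = 9, rank ∂_2 = 20 ⇒ b_1 = 30 − 9 − 20 = 1; ∂_2 has invariant factor(s) [2] giving torsion. So H_1 ≅ Z ⊕ Z/2.
rank ∂_2 = 20, rank ∂_3 = 0 ⇒ b_2 = 20 − 20 − 0 = 0. So H_2 ≅ 0.

H_0 ≅ Z,  H_1 ≅ Z ⊕ Z/2,  H_2 = 0.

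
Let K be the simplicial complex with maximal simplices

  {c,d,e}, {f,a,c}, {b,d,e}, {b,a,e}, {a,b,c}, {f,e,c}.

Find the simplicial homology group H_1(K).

Fix the vertex order a < b < c < d < e < f and write every simplex with vertices in increasing order. Then dim K = 2 and the simplices of K are:

  0-simplices (6): a, b, c, d, e, f
  1-simplices (12): ab, ac, ae, af, bc, bd, be, cd, ce, cf, de, ef
  2-simplices (6): abc, abe, acf, bde, cde, cef

so the chain groups are C_0 ≅ Z^6, C_1 ≅ Z^12, C_2 ≅ Z^6.

The boundary map ∂_1: C_1 → C_0 sends each edge [p,q] (with p < q) to q − p. For instance
  ∂bc = c − b.
This gives a 6×12 integer matrix of rank 5; reducing to Smith normal form yields diagonal entries (1,1,1,1,1).

The boundary map ∂_2: C_2 → C_1 acts by ∂[p,q,r] = [q,r] − [p,r] + [p,q]. For instance
  ∂bde = de − be + bd,
  ∂acf = cf − af + ac.
The resulting 12×6 matrix has rank 6, and its Smith normal form has invariant factors (1,1,1,1,1,1).

Now H_k = ker ∂_k / im ∂_{k+1}, so:

  H_1: rank ker ∂_1 − rank ∂_2 = (12 − 5) − 6 = 1, and the invariant factors of ∂_2 are all 1, so H_1 ≅ Z.

H_1 ≅ Z.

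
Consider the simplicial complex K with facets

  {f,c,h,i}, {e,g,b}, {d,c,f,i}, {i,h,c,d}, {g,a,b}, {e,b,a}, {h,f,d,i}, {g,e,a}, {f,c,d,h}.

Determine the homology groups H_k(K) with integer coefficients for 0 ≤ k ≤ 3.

Order the vertices as a < b < c < d < e < f < g < h < i. Listing each simplex with vertices in this order, K has dimension 3 with simplices:

  0-simplices (9): a, b, c, d, e, f, g, h, i
  1-simplices (16): ab, ae, ag, be, bg, cd, cf, ch, ci, df, dh, di, eg, fh, fi, hi
  2-simplices (14): abe, abg, aeg, beg, cdf, cdh, cdi, cfh, cfi, chi, dfh, dfi, dhi, fhi
  3-simplices (5): cdfh, cdfi, cdhi, cfhi, dfhi

giving chain groups C_0 ≅ Z^9, C_1 ≅ Z^16, C_2 ≅ Z^14, C_3 ≅ Z^5.

Boundary ∂_1: C_1 → C_0 sends each edge [p,q] (with p < q) to q − p. For instance
  ∂ch = h − c.
As a 9×16 matrix over Z this has rank 7, with invariant factors (1,1,1,1,1,1,1).

The boundary map ∂_2: C_2 → C_1 maps a triangle to the signed sum of its edges. For instance
  ∂beg = eg − bg + be,
  ∂cdf = df − cf + cd.
This gives a 16×14 integer matrix of rank 9; reducing to Smith normal form yields diagonal entries (1,1,1,1,1,1,1,1,1).

The boundary map ∂_3: C_3 → C_2 sends each 3-simplex σ to the alternating sum Σ_i (−1)^i (σ with its i-th vertex removed). For instance
  ∂cdhi = dhi − chi + cdi − cdh,
  ∂dfhi = fhi − dhi + dfi − dfh.
The resulting 14×5 matrix has rank 4, and its Smith normal form has invariant factors (1,1,1,1).

Reading off H_k = ker ∂_k / im ∂_{k+1}:

  H_0: rank C_0 − rank ∂_1 = 9 − 7 = 2, and the invariant factors of ∂_1 are all 1, so H_0 = Z^2.
  H_1: rank ker ∂_1 − rank ∂_2 = (16 − 7) − 9 = 0, and the invariant factors of ∂_2 are all 1, so H_1 = 0.
  H_2: rank ker ∂_2 − rank ∂_3 = (14 − 9) − 4 = 1, and the invariant factors of ∂_3 are all 1, so H_2 = Z.
  H_3: rank ker ∂_3 − rank ∂_4 = (5 − 4) − 0 = 1, and there is no ∂_4, so H_3 = Z.

As a check, the Euler characteristic is 9 − 16 + 14 − 5 = 2, which agrees with 2 − 0 + 1 − 1 = 2.
(K is a triangulation of the disjoint union of the 3-sphere S^3 and the 2-sphere S^2.)

H_0 = Z^2,  H_1 = 0,  H_2 = Z,  H_3 = Z.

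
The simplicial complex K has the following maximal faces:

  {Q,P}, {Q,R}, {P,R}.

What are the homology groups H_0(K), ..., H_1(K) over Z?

Order the vertices as P < Q < R. Listing each simplex with vertices in this order, K has dimension 1 with simplices:

  0-simplices (3): P, Q, R
  1-simplices (3): PQ, PR, QR

so the chain groups are C_0 ≅ Z^3, C_1 ≅ Z^3.

∂_1: C_1 → C_0 sends each edge [p,q] (with p < q) to q − p. For instance
  ∂QR = R − Q.
This gives a 3×3 integer matrix of rank 2; reducing to Smith normal form yields diagonal entries (1,1).

Reading off H_k = ker ∂_k / im ∂_{k+1}:

  H_0: rank C_0 − rank ∂_1 = 3 − 2 = 1, and the invariant factors of ∂_1 are all 1, so H_0 = Z.
  H_1: rank ker ∂_1 − rank ∂_2 = (3 − 2) − 0 = 1, and there is no ∂_2, so H_1 = Z.

As a check, the Euler characteristic is 3 − 3 = 0, which agrees with 1 − 1 = 0.

H_0 = Z,  H_1 = Z.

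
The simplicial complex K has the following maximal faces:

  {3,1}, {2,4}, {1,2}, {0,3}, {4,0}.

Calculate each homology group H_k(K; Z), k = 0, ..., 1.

K has 5 vertices, 5 edges.
rank ∂_0 = 0, rank ∂_1 = 4 ⇒ b_0 = 5 − 0 − 4 = 1; all invariant factors of ∂_1 are 1 so no torsion. So H_0 = Z.
rank ∂_1 = 4, rank ∂_2 = 0 ⇒ b_1 = 5 − 4 − 0 = 1. So H_1 = Z.

H_0 = Z,  H_1 = Z.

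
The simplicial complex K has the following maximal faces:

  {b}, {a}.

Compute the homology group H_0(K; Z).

H_0 = Z^2.

Order the vertices as a < b. Listing each simplex with vertices in this order, K has dimension 0 with simplices:

  0-simplices (2): a, b

giving chain groups C_0 ≅ Z^2.

Reading off H_k = ker ∂_k / im ∂_{k+1}:

  H_0: rank C_0 − rank ∂_1 = 2 − 0 = 2, and there is no ∂_1, so H_0 = Z^2.

(K is a triangulation of a set of 2 points.)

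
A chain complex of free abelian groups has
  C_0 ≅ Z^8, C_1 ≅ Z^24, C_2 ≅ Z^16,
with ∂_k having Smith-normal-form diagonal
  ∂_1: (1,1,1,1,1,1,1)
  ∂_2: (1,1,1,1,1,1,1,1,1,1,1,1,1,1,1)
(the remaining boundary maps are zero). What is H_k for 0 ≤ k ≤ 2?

H_0: b_0 = 8 − 0 − 7 = 1; torsion from ∂_1 factors > 1: none. So H_0 ≅ Z.
H_1: b_1 = 24 − 7 − 15 = 2; torsion from ∂_2 factors > 1: none. So H_1 ≅ Z^2.
H_2: b_2 = 16 − 15 − 0 = 1; torsion from ∂_3 factors > 1: none. So H_2 ≅ Z.

H_0 ≅ Z,  H_1 ≅ Z^2,  H_2 ≅ Z.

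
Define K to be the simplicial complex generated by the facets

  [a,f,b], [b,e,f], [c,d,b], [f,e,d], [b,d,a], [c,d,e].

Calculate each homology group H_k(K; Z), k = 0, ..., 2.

K has 6 vertices, 12 edges, 6 triangles.
rank ∂_0 = 0, rank ∂_1 = 5 ⇒ b_0 = 6 − 0 − 5 = 1; all invariant factors of ∂_1 are 1 so no torsion. So H_0 ≅ Z.
rank ∂_1 = 5, rank ∂_2 = 6 ⇒ b_1 = 12 − 5 − 6 = 1; all invariant factors of ∂_2 are 1 so no torsion. So H_1 ≅ Z.
rank ∂_2 = 6, rank ∂_3 = 0 ⇒ b_2 = 6 − 6 − 0 = 0. So H_2 ≅ 0.

H_0 = Z,  H_1 = Z,  H_2 = 0.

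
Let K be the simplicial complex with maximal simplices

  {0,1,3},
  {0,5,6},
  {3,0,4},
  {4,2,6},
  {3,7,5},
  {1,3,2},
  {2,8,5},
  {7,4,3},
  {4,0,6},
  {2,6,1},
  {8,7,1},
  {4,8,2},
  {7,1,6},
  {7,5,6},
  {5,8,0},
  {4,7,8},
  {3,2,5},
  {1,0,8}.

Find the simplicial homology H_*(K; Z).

H_0 = Z,  H_1 = Z^2,  H_2 = Z.

K has 9 vertices, 27 edges, 18 triangles.
rank ∂_0 = 0, rank ∂_1 = 8 ⇒ b_0 = 9 − 0 − 8 = 1; all invariant factors of ∂_1 are 1 so no torsion. So H_0 = Z.
rank ∂_1 = 8, rank ∂_2 = 17 ⇒ b_1 = 27 − 8 − 17 = 2; all invariant factors of ∂_2 are 1 so no torsion. So H_1 = Z^2.
rank ∂_2 = 17, rank ∂_3 = 0 ⇒ b_2 = 18 − 17 − 0 = 1. So H_2 = Z.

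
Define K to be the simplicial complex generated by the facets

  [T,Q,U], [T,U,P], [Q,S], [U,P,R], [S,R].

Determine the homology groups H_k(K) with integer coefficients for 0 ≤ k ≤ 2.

Order the vertices as P < Q < R < S < T < U. Listing each simplex with vertices in this order, K has dimension 2 with simplices:

  0-simplices (6): P, Q, R, S, T, U
  1-simplices (9): PR, PT, PU, QS, QT, QU, RS, RU, TU
  2-simplices (3): PRU, PTU, QTU

Hence C_0 ≅ Z^6, C_1 ≅ Z^9, C_2 ≅ Z^3.

The boundary map ∂_1: C_1 → C_0 is given by ∂[p,q] = [q] − [p].
The 6×9 boundary matrix has rank 5 and Smith normal form diag(1,1,1,1,1).

The boundary map ∂_2: C_2 → C_1 maps a triangle to the signed sum of its edges. For instance
  ∂QTU = TU − QU + QT,
  ∂PTU = TU − PU + PT.
As a 9×3 matrix over Z this has rank 3, with invariant factors (1,1,1).

Computing H_k = (kernel of ∂_k) / (image of ∂_{k+1}):

  H_0: rank C_0 − rank ∂_1 = 6 − 5 = 1, and the invariant factors of ∂_1 are all 1, so H_0 = Z.
  H_1: rank ker ∂_1 − rank ∂_2 = (9 − 5) − 3 = 1, and the invariant factors of ∂_2 are all 1, so H_1 = Z.
  H_2: rank ker ∂_2 − rank ∂_3 = (3 − 3) − 0 = 0, and there is no ∂_3, so H_2 = 0.

As a check, the Euler characteristic is 6 − 9 + 3 = 0, which agrees with 1 − 1 + 0 = 0.

H_0 = Z,  H_1 = Z,  H_2 = 0.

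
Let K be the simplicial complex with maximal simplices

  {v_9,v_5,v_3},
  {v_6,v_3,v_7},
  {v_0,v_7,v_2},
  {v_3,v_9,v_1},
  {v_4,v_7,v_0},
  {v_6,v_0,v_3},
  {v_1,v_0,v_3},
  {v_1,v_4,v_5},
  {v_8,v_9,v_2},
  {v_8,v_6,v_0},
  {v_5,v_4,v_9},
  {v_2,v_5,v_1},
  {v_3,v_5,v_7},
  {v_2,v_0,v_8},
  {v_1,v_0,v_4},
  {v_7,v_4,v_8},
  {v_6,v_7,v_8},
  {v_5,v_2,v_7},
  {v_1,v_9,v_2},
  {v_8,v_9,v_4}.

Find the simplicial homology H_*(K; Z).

H_0 ≅ Z,  H_1 ≅ Z ⊕ Z/2Z,  H_2 = 0.

Fix the vertex order v_0 < v_1 < v_2 < v_3 < v_4 < v_5 < v_6 < v_7 < v_8 < v_9 and write every simplex with vertices in increasing order. Then dim K = 2 and the simplices of K are:

  0-simplices (10): [v_0], [v_1], [v_2], [v_3], [v_4], [v_5], [v_6], [v_7], [v_8], [v_9]
  1-simplices (30): (30 of them)
  2-simplices (20): (20 of them)

so the chain groups are C_0 ≅ Z^10, C_1 ≅ Z^30, C_2 ≅ Z^20.

Boundary ∂_1: C_1 → C_0 maps an edge to its endpoints' difference, ∂[p,q] = q − p. For instance
  ∂[v_0,v_6] = [v_6] − [v_0].
The 10×30 boundary matrix has rank 9 and Smith normal form diag(1,1,1,1,1,1,1,1,1).

Boundary ∂_2: C_2 → C_1 sends each 2-simplex [p,q,r] to [q,r] − [p,r] + [p,q]. For instance
  ∂[v_0,v_4,v_7] = [v_4,v_7] − [v_0,v_7] + [v_0,v_4],
  ∂[v_4,v_5,v_9] = [v_5,v_9] − [v_4,v_9] + [v_4,v_5].
The resulting 30×20 matrix has rank 20, and its Smith normal form has invariant factors (1,1,1,1,1,1,1,1,1,1,1,1,1,1,1,1,1,1,1,2).

Now H_k = ker ∂_k / im ∂_{k+1}, so:

  H_0: rank C_0 − rank ∂_1 = 10 − 9 = 1, and the invariant factors of ∂_1 are all 1, so H_0 ≅ Z.
  H_1: rank ker ∂_1 − rank ∂_2 = (30 − 9) − 20 = 1, and ∂_2 has invariant factor 2 > 1, so H_1 ≅ Z ⊕ Z/2Z.
  H_2: rank ker ∂_2 − rank ∂_3 = (20 − 20) − 0 = 0, and there is no ∂_3, so H_2 ≅ 0.

(K is a triangulation of the Klein bottle.)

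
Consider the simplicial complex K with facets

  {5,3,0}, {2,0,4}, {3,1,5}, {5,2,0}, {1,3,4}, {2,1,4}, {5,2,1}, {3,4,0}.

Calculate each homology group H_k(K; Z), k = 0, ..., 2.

H_0 = Z,  H_1 = 0,  H_2 = Z.

Fix the vertex order 0 < 1 < 2 < 3 < 4 < 5 and write every simplex with vertices in increasing order. Then dim K = 2 and the simplices of K are:

  0-simplices (6): [0], [1], [2], [3], [4], [5]
  1-simplices (12): [0,2], [0,3], [0,4], [0,5], [1,2], [1,3], [1,4], [1,5], [2,4], [2,5], [3,4], [3,5]
  2-simplices (8): [0,2,4], [0,2,5], [0,3,4], [0,3,5], [1,2,4], [1,2,5], [1,3,4], [1,3,5]

so the chain groups are C_0 ≅ Z^6, C_1 ≅ Z^12, C_2 ≅ Z^8.

∂_1: C_1 → C_0 is given by ∂[p,q] = [q] − [p]. For instance
  ∂[3,4] = [4] − [3].
The 6×12 boundary matrix has rank 5 and Smith normal form diag(1,1,1,1,1).

∂_2: C_2 → C_1 acts by ∂[p,q,r] = [q,r] − [p,r] + [p,q]. For instance
  ∂[1,2,5] = [2,5] − [1,5] + [1,2],
  ∂[1,3,4] = [3,4] − [1,4] + [1,3].
The resulting 12×8 matrix has rank 7, and its Smith normal form has invariant factors (1,1,1,1,1,1,1).

Reading off H_k = ker ∂_k / im ∂_{k+1}:

  H_0: rank C_0 − rank ∂_1 = 6 − 5 = 1, and the invariant factors of ∂_1 are all 1, so H_0 = Z.
  H_1: rank ker ∂_1 − rank ∂_2 = (12 − 5) − 7 = 0, and the invariant factors of ∂_2 are all 1, so H_1 = 0.
  H_2: rank ker ∂_2 − rank ∂_3 = (8 − 7) − 0 = 1, and there is no ∂_3, so H_2 = Z.

(K is a triangulation of the 2-sphere S^2.)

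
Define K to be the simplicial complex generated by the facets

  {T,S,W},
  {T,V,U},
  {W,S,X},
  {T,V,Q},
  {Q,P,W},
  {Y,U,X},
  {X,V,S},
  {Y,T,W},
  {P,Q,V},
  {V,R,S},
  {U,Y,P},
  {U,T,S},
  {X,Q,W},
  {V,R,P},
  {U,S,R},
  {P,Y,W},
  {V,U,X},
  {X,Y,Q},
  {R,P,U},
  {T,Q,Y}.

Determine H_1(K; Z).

K has 10 vertices, 30 edges, 20 triangles.
rank ∂_1 = 9, rank ∂_2 = 20 ⇒ b_1 = 30 − 9 − 20 = 1; ∂_2 has invariant factor(s) [2] giving torsion. So H_1 ≅ Z ⊕ Z/2.

H_1 ≅ Z ⊕ Z/2.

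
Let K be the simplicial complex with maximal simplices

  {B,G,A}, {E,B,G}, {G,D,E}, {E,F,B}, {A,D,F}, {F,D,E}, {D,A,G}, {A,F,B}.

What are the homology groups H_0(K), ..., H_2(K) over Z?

H_0 ≅ Z,  H_1 = 0,  H_2 ≅ Z.

Take the total order A < B < D < E < F < G on the vertex set. Then K (dimension 2) consists of the simplices:

  0-simplices (6): A, B, D, E, F, G
  1-simplices (12): AB, AD, AF, AG, BE, BF, BG, DE, DF, DG, EF, EG
  2-simplices (8): ABF, ABG, ADF, ADG, BEF, BEG, DEF, DEG

Hence C_0 ≅ Z^6, C_1 ≅ Z^12, C_2 ≅ Z^8.

The boundary map ∂_1: C_1 → C_0 is given by ∂[p,q] = [q] − [p].
The 6×12 boundary matrix has rank 5 and Smith normal form diag(1,1,1,1,1).

Boundary ∂_2: C_2 → C_1 sends each 2-simplex [p,q,r] to [q,r] − [p,r] + [p,q]. For instance
  ∂DEF = EF − DF + DE,
  ∂BEF = EF − BF + BE.
As a 12×8 matrix over Z this has rank 7, with invariant factors (1,1,1,1,1,1,1).

Reading off H_k = ker ∂_k / im ∂_{k+1}:

  H_0: rank C_0 − rank ∂_1 = 6 − 5 = 1, and the invariant factors of ∂_1 are all 1, so H_0 = Z.
  H_1: rank ker ∂_1 − rank ∂_2 = (12 − 5) − 7 = 0, and the invariant factors of ∂_2 are all 1, so H_1 = 0.
  H_2: rank ker ∂_2 − rank ∂_3 = (8 − 7) − 0 = 1, and there is no ∂_3, so H_2 = Z.

As a check, the Euler characteristic is 6 − 12 + 8 = 2, which agrees with 1 − 0 + 1 = 2.
(K is a triangulation of the 2-sphere S^2.)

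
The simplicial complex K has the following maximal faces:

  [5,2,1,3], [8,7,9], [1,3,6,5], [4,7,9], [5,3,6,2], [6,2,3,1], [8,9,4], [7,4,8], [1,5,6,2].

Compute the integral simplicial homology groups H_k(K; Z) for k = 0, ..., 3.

H_0 ≅ Z^2,  H_1 = 0,  H_2 ≅ Z,  H_3 ≅ Z.

K has 9 vertices, 16 edges, 14 triangles, 5 3-simplices.
rank ∂_0 = 0, rank ∂_1 = 7 ⇒ b_0 = 9 − 0 − 7 = 2; all invariant factors of ∂_1 are 1 so no torsion. So H_0 = Z^2.
rank ∂_1 = 7, rank ∂_2 = 9 ⇒ b_1 = 16 − 7 − 9 = 0; all invariant factors of ∂_2 are 1 so no torsion. So H_1 = 0.
rank ∂_2 = 9, rank ∂_3 = 4 ⇒ b_2 = 14 − 9 − 4 = 1; all invariant factors of ∂_3 are 1 so no torsion. So H_2 = Z.
rank ∂_3 = 4, rank ∂_4 = 0 ⇒ b_3 = 5 − 4 − 0 = 1. So H_3 = Z.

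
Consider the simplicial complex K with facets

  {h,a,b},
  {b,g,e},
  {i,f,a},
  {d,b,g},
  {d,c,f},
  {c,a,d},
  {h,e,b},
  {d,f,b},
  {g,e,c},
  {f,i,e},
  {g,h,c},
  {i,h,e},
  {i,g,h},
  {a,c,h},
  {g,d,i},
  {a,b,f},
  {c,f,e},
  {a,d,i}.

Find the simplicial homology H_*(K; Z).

Fix the vertex order a < b < c < d < e < f < g < h < i and write every simplex with vertices in increasing order. Then dim K = 2 and the simplices of K are:

  0-simplices (9): a, b, c, d, e, f, g, h, i
  1-simplices (27): ab, ac, ad, af, ah, ai, bd, be, bf, bg, bh, cd, ce, cf, cg, ch, df, dg, di, ef, eg, eh, ei, fi, gh, gi, hi
  2-simplices (18): abf, abh, acd, ach, adi, afi, bdf, bdg, beg, beh, cdf, cef, ceg, cgh, dgi, efi, ehi, ghi

Hence C_0 ≅ Z^9, C_1 ≅ Z^27, C_2 ≅ Z^18.

∂_1: C_1 → C_0 maps an edge to its endpoints' difference, ∂[p,q] = q − p. For instance
  ∂bf = f − b.
As a 9×27 matrix over Z this has rank 8, with invariant factors (1,1,1,1,1,1,1,1).

The boundary map ∂_2: C_2 → C_1 acts by ∂[p,q,r] = [q,r] − [p,r] + [p,q]. For instance
  ∂efi = fi − ei + ef,
  ∂cgh = gh − ch + cg.
This gives a 27×18 integer matrix of rank 18; reducing to Smith normal form yields diagonal entries (1,1,1,1,1,1,1,1,1,1,1,1,1,1,1,1,1,2).

Computing H_k = (kernel of ∂_k) / (image of ∂_{k+1}):

  H_0: rank C_0 − rank ∂_1 = 9 − 8 = 1, and the invariant factors of ∂_1 are all 1, so H_0 ≅ Z.
  H_1: rank ker ∂_1 − rank ∂_2 = (27 − 8) − 18 = 1, and ∂_2 has invariant factor 2 > 1, so H_1 ≅ Z ⊕ Z/2Z.
  H_2: rank ker ∂_2 − rank ∂_3 = (18 − 18) − 0 = 0, and there is no ∂_3, so H_2 ≅ 0.

As a check, the Euler characteristic is 9 − 27 + 18 = 0, which agrees with 1 − 1 + 0 = 0.
(K is a triangulation of the Klein bottle.)

H_0 = Z,  H_1 = Z ⊕ Z/2Z,  H_2 = 0.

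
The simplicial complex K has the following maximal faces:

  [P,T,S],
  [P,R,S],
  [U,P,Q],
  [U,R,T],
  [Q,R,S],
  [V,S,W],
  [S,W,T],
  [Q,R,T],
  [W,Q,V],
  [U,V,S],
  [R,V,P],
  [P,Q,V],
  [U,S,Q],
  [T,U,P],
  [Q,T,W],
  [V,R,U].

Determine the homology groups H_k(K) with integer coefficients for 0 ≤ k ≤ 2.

We work with the vertex ordering P < Q < R < S < T < U < V < W. The simplices of K, each written with vertices in increasing order, are:

  0-simplices (8): P, Q, R, S, T, U, V, W
  1-simplices (24): PQ, PR, PS, PT, PU, PV, QR, QS, QT, QU, QV, QW, RS, RT, RU, RV, ST, SU, SV, SW, TU, TW, UV, VW
  2-simplices (16): PQU, PQV, PRS, PRV, PST, PTU, QRS, QRT, QSU, QTW, QVW, RTU, RUV, STW, SUV, SVW

Hence C_0 ≅ Z^8, C_1 ≅ Z^24, C_2 ≅ Z^16.

∂_1: C_1 → C_0 maps an edge to its endpoints' difference, ∂[p,q] = q − p.
This gives a 8×24 integer matrix of rank 7; reducing to Smith normal form yields diagonal entries (1,1,1,1,1,1,1).

Boundary ∂_2: C_2 → C_1 sends each 2-simplex [p,q,r] to [q,r] − [p,r] + [p,q]. For instance
  ∂PST = ST − PT + PS,
  ∂SUV = UV − SV + SU.
The 24×16 boundary matrix has rank 15 and Smith normal form diag(1,1,1,1,1,1,1,1,1,1,1,1,1,1,1).

Computing H_k = (kernel of ∂_k) / (image of ∂_{k+1}):

  H_0: rank C_0 − rank ∂_1 = 8 − 7 = 1, and the invariant factors of ∂_1 are all 1, so H_0 = Z.
  H_1: rank ker ∂_1 − rank ∂_2 = (24 − 7) − 15 = 2, and the invariant factors of ∂_2 are all 1, so H_1 = Z^2.
  H_2: rank ker ∂_2 − rank ∂_3 = (16 − 15) − 0 = 1, and there is no ∂_3, so H_2 = Z.

As a check, the Euler characteristic is 8 − 24 + 16 = 0, which agrees with 1 − 2 + 1 = 0.
(K is a triangulation of the torus T^2.)

H_0 = Z,  H_1 = Z^2,  H_2 = Z.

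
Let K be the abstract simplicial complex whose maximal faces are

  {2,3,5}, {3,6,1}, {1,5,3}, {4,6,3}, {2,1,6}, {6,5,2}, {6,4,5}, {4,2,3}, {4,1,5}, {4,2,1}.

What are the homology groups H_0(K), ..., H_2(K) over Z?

H_0 ≅ Z,  H_1 ≅ Z/2,  H_2 = 0.

Fix the vertex order 1 < 2 < 3 < 4 < 5 < 6 and write every simplex with vertices in increasing order. Then dim K = 2 and the simplices of K are:

  0-simplices (6): [1], [2], [3], [4], [5], [6]
  1-simplices (15): [1,2], [1,3], [1,4], [1,5], [1,6], [2,3], [2,4], [2,5], [2,6], [3,4], [3,5], [3,6], [4,5], [4,6], [5,6]
  2-simplices (10): [1,2,4], [1,2,6], [1,3,5], [1,3,6], [1,4,5], [2,3,4], [2,3,5], [2,5,6], [3,4,6], [4,5,6]

Hence C_0 ≅ Z^6, C_1 ≅ Z^15, C_2 ≅ Z^10.

The boundary map ∂_1: C_1 → C_0 maps an edge to its endpoints' difference, ∂[p,q] = q − p. For instance
  ∂[5,6] = [6] − [5].
The 6×15 boundary matrix has rank 5 and Smith normal form diag(1,1,1,1,1).

The boundary map ∂_2: C_2 → C_1 sends each 2-simplex [p,q,r] to [q,r] − [p,r] + [p,q]. For instance
  ∂[2,3,5] = [3,5] − [2,5] + [2,3],
  ∂[1,4,5] = [4,5] − [1,5] + [1,4].
The resulting 15×10 matrix has rank 10, and its Smith normal form has invariant factors (1,1,1,1,1,1,1,1,1,2).

From H_k ≅ ker(∂_k) / im(∂_{k+1}) we obtain:

  H_0: rank C_0 − rank ∂_1 = 6 − 5 = 1, and the invariant factors of ∂_1 are all 1, so H_0 = Z.
  H_1: rank ker ∂_1 − rank ∂_2 = (15 − 5) − 10 = 0, and ∂_2 has invariant factor 2 > 1, so H_1 = Z/2.
  H_2: rank ker ∂_2 − rank ∂_3 = (10 − 10) − 0 = 0, and there is no ∂_3, so H_2 = 0.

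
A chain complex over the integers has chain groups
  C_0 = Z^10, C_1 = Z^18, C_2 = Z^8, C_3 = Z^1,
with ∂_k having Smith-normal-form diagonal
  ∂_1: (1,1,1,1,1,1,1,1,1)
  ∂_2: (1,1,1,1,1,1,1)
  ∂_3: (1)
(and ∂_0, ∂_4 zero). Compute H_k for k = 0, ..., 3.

H_0: b_0 = 10 − 0 − 9 = 1; torsion from ∂_1 factors > 1: none. So H_0 ≅ Z.
H_1: b_1 = 18 − 9 − 7 = 2; torsion from ∂_2 factors > 1: none. So H_1 ≅ Z^2.
H_2: b_2 = 8 − 7 − 1 = 0; torsion from ∂_3 factors > 1: none. So H_2 ≅ 0.
H_3: b_3 = 1 − 1 − 0 = 0; torsion from ∂_4 factors > 1: none. So H_3 ≅ 0.

H_0 ≅ Z,  H_1 ≅ Z^2,  H_2 = 0,  H_3 = 0.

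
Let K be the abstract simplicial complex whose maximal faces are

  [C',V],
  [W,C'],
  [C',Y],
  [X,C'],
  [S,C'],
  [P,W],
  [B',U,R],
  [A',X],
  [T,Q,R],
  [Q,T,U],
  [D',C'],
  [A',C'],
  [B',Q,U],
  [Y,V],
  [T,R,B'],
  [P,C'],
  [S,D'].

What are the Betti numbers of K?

b_0 = 2, b_1 = 5, b_2 = 0.

Take the total order P < Q < R < S < T < U < V < W < X < Y < A' < B' < C' < D' on the vertex set. Then K (dimension 2) consists of the simplices:

  0-simplices (14): [P], [Q], [R], [S], [T], [U], [V], [W], [X], [Y], [A'], [B'], [C'], [D']
  1-simplices (22): (22 of them)
  2-simplices (5): [Q,R,T], [Q,T,U], [Q,U,B'], [R,T,B'], [R,U,B']

giving chain groups C_0 ≅ Z^14, C_1 ≅ Z^22, C_2 ≅ Z^5.

Boundary ∂_1: C_1 → C_0 is given by ∂[p,q] = [q] − [p]. For instance
  ∂[Q,R] = [R] − [Q].
This gives a 14×22 integer matrix of rank 12; reducing to Smith normal form yields diagonal entries (1,1,1,1,1,1,1,1,1,1,1,1).

Boundary ∂_2: C_2 → C_1 maps a triangle to the signed sum of its edges. For instance
  ∂[Q,T,U] = [T,U] − [Q,U] + [Q,T],
  ∂[Q,R,T] = [R,T] − [Q,T] + [Q,R].
As a 22×5 matrix over Z this has rank 5, with invariant factors (1,1,1,1,1).

From H_k ≅ ker(∂_k) / im(∂_{k+1}) we obtain:

  H_0: rank C_0 − rank ∂_1 = 14 − 12 = 2, and the invariant factors of ∂_1 are all 1, so H_0 = Z^2.
  H_1: rank ker ∂_1 − rank ∂_2 = (22 − 12) − 5 = 5, and the invariant factors of ∂_2 are all 1, so H_1 = Z^5.
  H_2: rank ker ∂_2 − rank ∂_3 = (5 − 5) − 0 = 0, and there is no ∂_3, so H_2 = 0.

(K is a triangulation of the disjoint union of the Möbius band and a wedge of 4 circles.)

Hence the Betti numbers are b_0 = 2, b_1 = 5, b_2 = 0.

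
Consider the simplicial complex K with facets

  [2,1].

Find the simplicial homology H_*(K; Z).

We work with the vertex ordering 1 < 2. The simplices of K, each written with vertices in increasing order, are:

  0-simplices (2): [1], [2]
  1-simplices (1): [1,2]

Hence C_0 ≅ Z^2, C_1 ≅ Z^1.

Boundary ∂_1: C_1 → C_0 is given by ∂[p,q] = [q] − [p]. For instance
  ∂[1,2] = [2] − [1].
The resulting 2×1 matrix has rank 1, and its Smith normal form has invariant factors (1).

From H_k ≅ ker(∂_k) / im(∂_{k+1}) we obtain:

  H_0: rank C_0 − rank ∂_1 = 2 − 1 = 1, and the invariant factors of ∂_1 are all 1, so H_0 ≅ Z.
  H_1: rank ker ∂_1 − rank ∂_2 = (1 − 1) − 0 = 0, and there is no ∂_2, so H_1 ≅ 0.

As a check, the Euler characteristic is 2 − 1 = 1, which agrees with 1 − 0 = 1.
(K is a triangulation of the 1-simplex.)

H_0 = Z,  H_1 = 0.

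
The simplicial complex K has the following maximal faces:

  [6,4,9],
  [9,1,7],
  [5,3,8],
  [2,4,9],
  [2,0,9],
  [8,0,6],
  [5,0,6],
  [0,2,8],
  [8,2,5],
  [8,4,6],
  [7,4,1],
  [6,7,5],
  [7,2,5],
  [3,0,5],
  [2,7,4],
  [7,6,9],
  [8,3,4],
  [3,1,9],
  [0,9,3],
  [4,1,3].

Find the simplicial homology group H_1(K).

H_1 = Z × Z/2.

K has 10 vertices, 30 edges, 20 triangles.
rank ∂_1 = 9, rank ∂_2 = 20 ⇒ b_1 = 30 − 9 − 20 = 1; ∂_2 has invariant factor(s) [2] giving torsion. So H_1 ≅ Z × Z/2.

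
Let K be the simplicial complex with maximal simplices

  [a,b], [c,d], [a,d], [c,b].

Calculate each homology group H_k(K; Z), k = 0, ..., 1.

H_0 = Z,  H_1 = Z.

Order the vertices as a < b < c < d. Listing each simplex with vertices in this order, K has dimension 1 with simplices:

  0-simplices (4): a, b, c, d
  1-simplices (4): ab, ad, bc, cd

so the chain groups are C_0 ≅ Z^4, C_1 ≅ Z^4.

The boundary map ∂_1: C_1 → C_0 sends each edge [p,q] (with p < q) to q − p.
The resulting 4×4 matrix has rank 3, and its Smith normal form has invariant factors (1,1,1).

Reading off H_k = ker ∂_k / im ∂_{k+1}:

  H_0: rank C_0 − rank ∂_1 = 4 − 3 = 1, and the invariant factors of ∂_1 are all 1, so H_0 ≅ Z.
  H_1: rank ker ∂_1 − rank ∂_2 = (4 − 3) − 0 = 1, and there is no ∂_2, so H_1 ≅ Z.

As a check, the Euler characteristic is 4 − 4 = 0, which agrees with 1 − 1 = 0.
(K is a triangulation of the circle S^1.)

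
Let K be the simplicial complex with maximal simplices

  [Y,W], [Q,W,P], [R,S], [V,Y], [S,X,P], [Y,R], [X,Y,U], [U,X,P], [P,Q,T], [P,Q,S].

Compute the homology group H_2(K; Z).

H_2 = 0.

Fix the vertex order P < Q < R < S < T < U < V < W < X < Y and write every simplex with vertices in increasing order. Then dim K = 2 and the simplices of K are:

  0-simplices (10): P, Q, R, S, T, U, V, W, X, Y
  1-simplices (17): PQ, PS, PT, PU, PW, PX, QS, QT, QW, RS, RY, SX, UX, UY, VY, WY, XY
  2-simplices (6): PQS, PQT, PQW, PSX, PUX, UXY

Hence C_0 ≅ Z^10, C_1 ≅ Z^17, C_2 ≅ Z^6.

Boundary ∂_1: C_1 → C_0 sends each edge [p,q] (with p < q) to q − p. For instance
  ∂QW = W − Q.
The resulting 10×17 matrix has rank 9, and its Smith normal form has invariant factors (1,1,1,1,1,1,1,1,1).

∂_2: C_2 → C_1 sends each 2-simplex [p,q,r] to [q,r] − [p,r] + [p,q]. For instance
  ∂PUX = UX − PX + PU,
  ∂UXY = XY − UY + UX.
This gives a 17×6 integer matrix of rank 6; reducing to Smith normal form yields diagonal entries (1,1,1,1,1,1).

Reading off H_k = ker ∂_k / im ∂_{k+1}:

  H_2: rank ker ∂_2 − rank ∂_3 = (6 − 6) − 0 = 0, and there is no ∂_3, so H_2 = 0.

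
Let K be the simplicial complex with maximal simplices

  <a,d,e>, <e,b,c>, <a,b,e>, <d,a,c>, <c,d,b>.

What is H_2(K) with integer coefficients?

We work with the vertex ordering a < b < c < d < e. The simplices of K, each written with vertices in increasing order, are:

  0-simplices (5): a, b, c, d, e
  1-simplices (10): ab, ac, ad, ae, bc, bd, be, cd, ce, de
  2-simplices (5): abe, acd, ade, bcd, bce

Hence C_0 ≅ Z^5, C_1 ≅ Z^10, C_2 ≅ Z^5.

∂_1: C_1 → C_0 maps an edge to its endpoints' difference, ∂[p,q] = q − p.
The 5×10 boundary matrix has rank 4 and Smith normal form diag(1,1,1,1).

The boundary map ∂_2: C_2 → C_1 sends each 2-simplex [p,q,r] to [q,r] − [p,r] + [p,q]. For instance
  ∂ade = de − ae + ad,
  ∂bce = ce − be + bc.
As a 10×5 matrix over Z this has rank 5, with invariant factors (1,1,1,1,1).

From H_k ≅ ker(∂_k) / im(∂_{k+1}) we obtain:

  H_2: rank ker ∂_2 − rank ∂_3 = (5 − 5) − 0 = 0, and there is no ∂_3, so H_2 ≅ 0.

H_2 = 0.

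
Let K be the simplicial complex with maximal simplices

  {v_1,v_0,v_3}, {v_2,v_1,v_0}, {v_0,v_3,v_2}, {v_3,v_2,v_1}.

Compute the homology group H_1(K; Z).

H_1 = 0.

We work with the vertex ordering v_0 < v_1 < v_2 < v_3. The simplices of K, each written with vertices in increasing order, are:

  0-simplices (4): [v_0], [v_1], [v_2], [v_3]
  1-simplices (6): [v_0,v_1], [v_0,v_2], [v_0,v_3], [v_1,v_2], [v_1,v_3], [v_2,v_3]
  2-simplices (4): [v_0,v_1,v_2], [v_0,v_1,v_3], [v_0,v_2,v_3], [v_1,v_2,v_3]

giving chain groups C_0 ≅ Z^4, C_1 ≅ Z^6, C_2 ≅ Z^4.

Boundary ∂_1: C_1 → C_0 maps an edge to its endpoints' difference, ∂[p,q] = q − p. For instance
  ∂[v_2,v_3] = [v_3] − [v_2].
As a 4×6 matrix over Z this has rank 3, with invariant factors (1,1,1).

∂_2: C_2 → C_1 sends each 2-simplex [p,q,r] to [q,r] − [p,r] + [p,q]. For instance
  ∂[v_1,v_2,v_3] = [v_2,v_3] − [v_1,v_3] + [v_1,v_2],
  ∂[v_0,v_1,v_3] = [v_1,v_3] − [v_0,v_3] + [v_0,v_1].
The resulting 6×4 matrix has rank 3, and its Smith normal form has invariant factors (1,1,1).

Reading off H_k = ker ∂_k / im ∂_{k+1}:

  H_1: rank ker ∂_1 − rank ∂_2 = (6 − 3) − 3 = 0, and the invariant factors of ∂_2 are all 1, so H_1 = 0.

(K is a triangulation of the 2-sphere S^2.)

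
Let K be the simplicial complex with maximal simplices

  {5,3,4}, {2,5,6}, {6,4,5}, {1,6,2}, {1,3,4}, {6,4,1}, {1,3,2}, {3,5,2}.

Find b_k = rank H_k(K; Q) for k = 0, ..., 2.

b_0 = 1, b_1 = 0, b_2 = 1.

Order the vertices as 1 < 2 < 3 < 4 < 5 < 6. Listing each simplex with vertices in this order, K has dimension 2 with simplices:

  0-simplices (6): [1], [2], [3], [4], [5], [6]
  1-simplices (12): [1,2], [1,3], [1,4], [1,6], [2,3], [2,5], [2,6], [3,4], [3,5], [4,5], [4,6], [5,6]
  2-simplices (8): [1,2,3], [1,2,6], [1,3,4], [1,4,6], [2,3,5], [2,5,6], [3,4,5], [4,5,6]

giving chain groups C_0 ≅ Z^6, C_1 ≅ Z^12, C_2 ≅ Z^8.

The boundary map ∂_1: C_1 → C_0 sends each edge [p,q] (with p < q) to q − p.
The resulting 6×12 matrix has rank 5, and its Smith normal form has invariant factors (1,1,1,1,1).

Boundary ∂_2: C_2 → C_1 sends each 2-simplex [p,q,r] to [q,r] − [p,r] + [p,q]. For instance
  ∂[1,3,4] = [3,4] − [1,4] + [1,3],
  ∂[2,3,5] = [3,5] − [2,5] + [2,3].
This gives a 12×8 integer matrix of rank 7; reducing to Smith normal form yields diagonal entries (1,1,1,1,1,1,1).

Computing H_k = (kernel of ∂_k) / (image of ∂_{k+1}):

  H_0: rank C_0 − rank ∂_1 = 6 − 5 = 1, and the invariant factors of ∂_1 are all 1, so H_0 = Z.
  H_1: rank ker ∂_1 − rank ∂_2 = (12 − 5) − 7 = 0, and the invariant factors of ∂_2 are all 1, so H_1 = 0.
  H_2: rank ker ∂_2 − rank ∂_3 = (8 − 7) − 0 = 1, and there is no ∂_3, so H_2 = Z.

As a check, the Euler characteristic is 6 − 12 + 8 = 2, which agrees with 1 − 0 + 1 = 2.
(K is a triangulation of the 2-sphere S^2.)

Hence the Betti numbers are b_0 = 1, b_1 = 0, b_2 = 1.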